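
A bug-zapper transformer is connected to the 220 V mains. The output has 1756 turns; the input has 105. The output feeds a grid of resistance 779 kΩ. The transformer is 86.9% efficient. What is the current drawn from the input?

I_in ≈ 0.0909 A

V_out = 220 × 1756/105 = 3679.2 V.
I_out = V_out/R = 3679.2/779000 = 0.0047230 A.
P_out = V_out I_out = 3679.2 × 0.0047230 = 17.377 W.
P_in = P_out/η = 17.377/0.869 = 19.997 W.
I_in = P_in/V_in = 19.997/220 = 0.0909 A.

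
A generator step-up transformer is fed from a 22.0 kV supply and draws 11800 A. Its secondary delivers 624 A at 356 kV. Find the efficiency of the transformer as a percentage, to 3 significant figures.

η ≈ 85.6%

P_in = 22000 × 11800 = 2.59600×10^8 W.
P_out = 356000 × 624 = 2.22144×10^8 W.
η = P_out/P_in = 2.22144×10^8/(2.59600×10^8) = 0.856.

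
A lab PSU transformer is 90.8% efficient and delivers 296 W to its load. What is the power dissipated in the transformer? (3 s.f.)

P_in = P_out/η = 296/0.908 = 325.991 W.
P_loss = P_in − P_out = 325.991 − 296 = 30.0 W.

P_loss ≈ 30.0 W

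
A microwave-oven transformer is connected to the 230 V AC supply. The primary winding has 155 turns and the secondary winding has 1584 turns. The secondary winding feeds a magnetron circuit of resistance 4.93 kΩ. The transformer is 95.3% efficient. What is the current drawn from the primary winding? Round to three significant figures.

V_s = 230 × 1584/155 = 2350.5 V.
I_s = V_s/R = 2350.5/4930 = 0.47677 A.
P_out = V_s I_s = 2350.5 × 0.47677 = 1120.6 W.
P_in = P_out/η = 1120.6/0.953 = 1175.9 W.
I_p = P_in/V_p = 1175.9/230 = 5.11 A.

I_p ≈ 5.11 A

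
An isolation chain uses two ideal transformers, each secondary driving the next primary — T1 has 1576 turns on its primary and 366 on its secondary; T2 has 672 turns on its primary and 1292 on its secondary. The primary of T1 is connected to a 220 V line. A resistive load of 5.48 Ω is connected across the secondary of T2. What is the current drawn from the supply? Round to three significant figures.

After T1: V = 220.00 × 366/1576 = 51.091 V.
After T2: V = 51.091 × 1292/672 = 98.229 V.
I_load = 98.229/5.48 = 17.925 A, so P_out = 98.229 × 17.925 = 1760.8 W.
All ideal ⇒ P_in = P_out, so I_supply = 1760.8/220 = 8.00 A.

I_supply ≈ 8.00 A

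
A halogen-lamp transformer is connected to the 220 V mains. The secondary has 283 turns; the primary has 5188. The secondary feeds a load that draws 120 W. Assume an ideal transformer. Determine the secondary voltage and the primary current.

V_s ≈ 12.0 V, I_p ≈ 0.545 A

V_s = V_p × N_s/N_p = 220 × 283/5188 = 12.001 V.
I_s = P/V_s = 120/12.001 = 9.9994 A.
I_p = I_s × N_s/N_p = 9.9994 × 283/5188 = 0.545 A.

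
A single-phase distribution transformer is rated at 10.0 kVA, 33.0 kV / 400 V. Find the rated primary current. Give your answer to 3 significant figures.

I_p ≈ 0.303 A

I_p = S/V_p = 10000/33000 = 0.303 A.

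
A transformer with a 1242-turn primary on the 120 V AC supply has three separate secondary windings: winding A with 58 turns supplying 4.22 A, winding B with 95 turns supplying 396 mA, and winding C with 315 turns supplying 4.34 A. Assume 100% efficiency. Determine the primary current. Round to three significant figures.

I_p ≈ 1.33 A

V_A = 120 × 58/1242 = 5.6039 V; V_B = 120 × 95/1242 = 9.1787 V; V_C = 120 × 315/1242 = 30.435 V.
P_out = V_A I_A + V_B I_B + V_C I_C = 5.6039×4.22 + 9.1787×0.396 + 30.435×4.34 = 23.648 + 3.6348 + 132.09 = 159.37 W.
Ideal ⇒ P_in = P_out, so I_p = P_out/V_p = 159.37/120 = 1.33 A.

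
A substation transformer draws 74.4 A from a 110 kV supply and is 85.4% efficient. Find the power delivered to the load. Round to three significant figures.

P_in = V_p I_p = 110000 × 74.4 = 8.1840×10^6 W.
P_out = η P_in = 0.854 × 8.1840×10^6 = 6.99×10^6 W.

P_out ≈ 6.99×10^6 W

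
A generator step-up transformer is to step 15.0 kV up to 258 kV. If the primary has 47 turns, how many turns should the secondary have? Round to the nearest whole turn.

N_s = 808 turns

N_s/N_p = V_s/V_p, so N_s = 47 × 258000/15000 = 808.4 ≈ 808 turns.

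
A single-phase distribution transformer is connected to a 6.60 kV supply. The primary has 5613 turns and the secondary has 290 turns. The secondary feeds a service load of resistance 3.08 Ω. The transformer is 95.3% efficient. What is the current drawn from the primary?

V_s = 6600 × 290/5613 = 340.99 V.
I_s = V_s/R = 340.99/3.08 = 110.71 A.
P_out = V_s I_s = 340.99 × 110.71 = 37752 W.
P_in = P_out/η = 37752/0.953 = 39614 W.
I_p = P_in/V_p = 39614/6600 = 6.00 A.

I_p ≈ 6.00 A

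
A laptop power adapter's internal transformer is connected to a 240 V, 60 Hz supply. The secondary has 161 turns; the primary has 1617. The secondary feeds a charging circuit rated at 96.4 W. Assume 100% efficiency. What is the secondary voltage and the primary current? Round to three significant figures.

V_s ≈ 23.9 V, I_p ≈ 0.402 A

V_s = V_p × N_s/N_p = 240 × 161/1617 = 23.896 V.
I_s = P/V_s = 96.4/23.896 = 4.0341 A.
I_p = I_s × N_s/N_p = 4.0341 × 161/1617 = 0.402 A.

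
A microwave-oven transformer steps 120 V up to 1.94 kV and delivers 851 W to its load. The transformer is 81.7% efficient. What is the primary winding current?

P_in = P_out/η = 851/0.817 = 1041.6 W.
I_p = P_in/V_p = 1041.6/120 = 8.68 A.

I_p ≈ 8.68 A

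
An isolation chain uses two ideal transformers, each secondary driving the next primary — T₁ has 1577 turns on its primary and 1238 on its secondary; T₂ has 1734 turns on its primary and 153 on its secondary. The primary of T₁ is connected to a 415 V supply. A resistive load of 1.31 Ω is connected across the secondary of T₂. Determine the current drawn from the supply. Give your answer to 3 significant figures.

I_supply ≈ 1.52 A

After T₁: V = 415.00 × 1238/1577 = 325.79 V.
After T₂: V = 325.79 × 153/1734 = 28.746 V.
I_load = 28.746/1.31 = 21.944 A, so P_out = 28.746 × 21.944 = 630.79 W.
All ideal ⇒ P_in = P_out, so I_supply = 630.79/415 = 1.52 A.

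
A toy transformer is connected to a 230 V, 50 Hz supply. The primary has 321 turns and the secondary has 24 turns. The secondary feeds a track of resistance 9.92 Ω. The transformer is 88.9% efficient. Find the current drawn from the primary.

V_s = 230 × 24/321 = 17.196 V.
I_s = V_s/R = 17.196/9.92 = 1.7335 A.
P_out = V_s I_s = 17.196 × 1.7335 = 29.810 W.
P_in = P_out/η = 29.810/0.889 = 33.532 W.
I_p = P_in/V_p = 33.532/230 = 0.146 A.

I_p ≈ 0.146 A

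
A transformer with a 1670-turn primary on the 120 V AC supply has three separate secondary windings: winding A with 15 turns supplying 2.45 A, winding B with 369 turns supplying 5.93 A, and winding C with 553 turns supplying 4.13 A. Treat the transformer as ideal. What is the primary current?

I_p ≈ 2.70 A

V_A = 120 × 15/1670 = 1.0778 V; V_B = 120 × 369/1670 = 26.515 V; V_C = 120 × 553/1670 = 39.737 V.
P_out = V_A I_A + V_B I_B + V_C I_C = 1.0778×2.45 + 26.515×5.93 + 39.737×4.13 = 2.6407 + 157.23 + 164.11 = 323.99 W.
Ideal ⇒ P_in = P_out, so I_p = P_out/V_p = 323.99/120 = 2.70 A.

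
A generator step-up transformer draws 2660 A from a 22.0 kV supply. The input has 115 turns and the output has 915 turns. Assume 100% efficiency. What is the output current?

I_out/I_in = N_in/N_out, so I_out = 2660 × 115/915 = 334 A.

I_out ≈ 334 A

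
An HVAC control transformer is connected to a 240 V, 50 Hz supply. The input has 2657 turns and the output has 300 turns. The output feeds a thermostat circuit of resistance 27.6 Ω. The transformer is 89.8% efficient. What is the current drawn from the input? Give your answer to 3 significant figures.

V_out = 240 × 300/2657 = 27.098 V.
I_out = V_out/R = 27.098/27.6 = 0.98182 A.
P_out = V_out I_out = 27.098 × 0.98182 = 26.606 W.
P_in = P_out/η = 26.606/0.898 = 29.628 W.
I_in = P_in/V_in = 29.628/240 = 0.123 A.

I_in ≈ 0.123 A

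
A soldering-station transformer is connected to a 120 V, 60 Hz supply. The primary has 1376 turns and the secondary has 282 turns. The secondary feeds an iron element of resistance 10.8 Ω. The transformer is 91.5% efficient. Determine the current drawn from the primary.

V_s = 120 × 282/1376 = 24.593 V.
I_s = V_s/R = 24.593/10.8 = 2.2771 A.
P_out = V_s I_s = 24.593 × 2.2771 = 56.002 W.
P_in = P_out/η = 56.002/0.915 = 61.204 W.
I_p = P_in/V_p = 61.204/120 = 0.510 A.

I_p ≈ 0.510 A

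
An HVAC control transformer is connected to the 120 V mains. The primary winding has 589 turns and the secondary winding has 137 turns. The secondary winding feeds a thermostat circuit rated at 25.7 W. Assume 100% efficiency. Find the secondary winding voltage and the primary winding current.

V_s ≈ 27.9 V, I_p ≈ 0.214 A

V_s = V_p × N_s/N_p = 120 × 137/589 = 27.912 V.
I_s = P/V_s = 25.7/27.912 = 0.92076 A.
I_p = I_s × N_s/N_p = 0.92076 × 137/589 = 0.214 A.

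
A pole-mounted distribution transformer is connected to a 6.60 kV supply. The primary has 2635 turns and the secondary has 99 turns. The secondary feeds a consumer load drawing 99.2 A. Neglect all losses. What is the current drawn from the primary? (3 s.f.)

I_p ≈ 3.73 A

For an ideal transformer I_p N_p = I_s N_s, so I_p = 99.2 × 99/2635 = 3.73 A.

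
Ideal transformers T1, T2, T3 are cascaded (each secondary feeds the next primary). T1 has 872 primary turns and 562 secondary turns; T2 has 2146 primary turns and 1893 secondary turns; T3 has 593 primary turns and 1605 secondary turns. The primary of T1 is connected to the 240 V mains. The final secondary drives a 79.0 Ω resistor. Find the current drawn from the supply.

I_supply ≈ 7.19 A

After T1: V = 240.00 × 562/872 = 154.68 V.
After T2: V = 154.68 × 1893/2146 = 136.44 V.
After T3: V = 136.44 × 1605/593 = 369.29 V.
I_load = 369.29/79.0 = 4.6746 A, so P_out = 369.29 × 4.6746 = 1726.3 W.
All ideal ⇒ P_in = P_out, so I_supply = 1726.3/240 = 7.19 A.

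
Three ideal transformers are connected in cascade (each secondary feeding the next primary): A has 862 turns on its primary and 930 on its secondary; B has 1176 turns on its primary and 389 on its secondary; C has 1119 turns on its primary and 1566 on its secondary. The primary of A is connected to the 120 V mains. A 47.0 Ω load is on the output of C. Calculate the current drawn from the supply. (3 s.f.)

After A: V = 120.00 × 930/862 = 129.47 V.
After B: V = 129.47 × 389/1176 = 42.825 V.
After C: V = 42.825 × 1566/1119 = 59.932 V.
I_load = 59.932/47.0 = 1.2752 A, so P_out = 59.932 × 1.2752 = 76.423 W.
All ideal ⇒ P_in = P_out, so I_supply = 76.423/120 = 0.637 A.

I_supply ≈ 0.637 A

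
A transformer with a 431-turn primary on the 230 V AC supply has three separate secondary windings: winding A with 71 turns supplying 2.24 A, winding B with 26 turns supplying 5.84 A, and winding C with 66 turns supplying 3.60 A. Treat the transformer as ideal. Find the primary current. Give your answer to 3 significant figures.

I_p ≈ 1.27 A

V_A = 230 × 71/431 = 37.889 V; V_B = 230 × 26/431 = 13.875 V; V_C = 230 × 66/431 = 35.220 V.
P_out = V_A I_A + V_B I_B + V_C I_C = 37.889×2.24 + 13.875×5.84 + 35.220×3.60 = 84.871 + 81.028 + 126.79 = 292.69 W.
Ideal ⇒ P_in = P_out, so I_p = P_out/V_p = 292.69/230 = 1.27 A.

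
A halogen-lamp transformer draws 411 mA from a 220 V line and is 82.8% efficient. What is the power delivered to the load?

P_out ≈ 74.9 W

P_in = V_p I_p = 220 × 0.411 = 90.420 W.
P_out = η P_in = 0.828 × 90.420 = 74.9 W.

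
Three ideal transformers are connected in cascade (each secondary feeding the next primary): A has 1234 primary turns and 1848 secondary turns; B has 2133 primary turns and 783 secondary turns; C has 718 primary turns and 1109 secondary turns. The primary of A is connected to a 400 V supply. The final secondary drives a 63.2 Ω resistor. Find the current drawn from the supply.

I_supply ≈ 4.56 A

After A: V = 400.00 × 1848/1234 = 599.03 V.
After B: V = 599.03 × 783/2133 = 219.90 V.
After C: V = 219.90 × 1109/718 = 339.64 V.
I_load = 339.64/63.2 = 5.3741 A, so P_out = 339.64 × 5.3741 = 1825.3 W.
All ideal ⇒ P_in = P_out, so I_supply = 1825.3/400 = 4.56 A.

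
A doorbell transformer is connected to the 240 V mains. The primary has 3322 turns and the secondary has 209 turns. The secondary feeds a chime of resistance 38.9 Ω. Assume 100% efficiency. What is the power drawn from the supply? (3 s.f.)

V_s = V_p × N_s/N_p = 240 × 209/3322 = 15.099 V.
I_s = V_s/R = 15.099/38.9 = 0.38816 A.
I_p = I_s × N_s/N_p = 0.38816 × 209/3322 = 0.024421 A.
P = V_p I_p = 240 × 0.024421 = 5.86 W.

P ≈ 5.86 W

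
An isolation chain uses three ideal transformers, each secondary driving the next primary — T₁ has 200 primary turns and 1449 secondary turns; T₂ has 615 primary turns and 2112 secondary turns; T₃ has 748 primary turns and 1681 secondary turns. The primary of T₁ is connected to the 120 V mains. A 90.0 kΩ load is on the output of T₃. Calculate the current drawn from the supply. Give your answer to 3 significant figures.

Secondary of T₁: V = 120.00 × 1449/200 = 869.40 V.
Secondary of T₂: V = 869.40 × 2112/615 = 2985.6 V.
Secondary of T₃: V = 2985.6 × 1681/748 = 6709.7 V.
I_load = 6709.7/90000 = 0.074552 A, so P_out = 6709.7 × 0.074552 = 500.23 W.
All ideal ⇒ P_in = P_out, so I_supply = 500.23/120 = 4.17 A.

I_supply ≈ 4.17 A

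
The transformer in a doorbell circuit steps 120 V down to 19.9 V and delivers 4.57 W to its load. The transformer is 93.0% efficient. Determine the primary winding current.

P_in = P_out/η = 4.57/0.930 = 4.9140 W.
I_p = P_in/V_p = 4.9140/120 = 0.0409 A.

I_p ≈ 0.0409 A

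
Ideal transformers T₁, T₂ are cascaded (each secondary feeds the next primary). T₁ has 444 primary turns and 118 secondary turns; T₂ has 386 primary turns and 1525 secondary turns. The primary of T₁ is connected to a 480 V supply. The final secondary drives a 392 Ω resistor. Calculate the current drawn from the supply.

Secondary of T₁: V = 480.00 × 118/444 = 127.57 V.
Secondary of T₂: V = 127.57 × 1525/386 = 503.99 V.
I_load = 503.99/392 = 1.2857 A, so P_out = 503.99 × 1.2857 = 647.98 W.
All ideal ⇒ P_in = P_out, so I_supply = 647.98/480 = 1.35 A.

I_supply ≈ 1.35 A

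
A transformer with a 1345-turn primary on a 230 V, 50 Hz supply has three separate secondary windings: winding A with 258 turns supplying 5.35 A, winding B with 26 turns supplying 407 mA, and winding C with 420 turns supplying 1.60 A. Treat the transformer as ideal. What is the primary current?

V_A = 230 × 258/1345 = 44.119 V; V_B = 230 × 26/1345 = 4.4461 V; V_C = 230 × 420/1345 = 71.822 V.
P_out = V_A I_A + V_B I_B + V_C I_C = 44.119×5.35 + 4.4461×0.407 + 71.822×1.60 = 236.04 + 1.8096 + 114.91 = 352.76 W.
Ideal ⇒ P_in = P_out, so I_p = P_out/V_p = 352.76/230 = 1.53 A.

I_p ≈ 1.53 A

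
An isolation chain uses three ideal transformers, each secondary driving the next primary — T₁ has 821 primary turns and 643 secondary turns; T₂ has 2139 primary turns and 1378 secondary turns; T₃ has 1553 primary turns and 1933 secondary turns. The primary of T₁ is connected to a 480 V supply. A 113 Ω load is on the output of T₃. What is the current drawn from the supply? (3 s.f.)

I_supply ≈ 1.68 A

After T₁: V = 480.00 × 643/821 = 375.93 V.
After T₂: V = 375.93 × 1378/2139 = 242.19 V.
After T₃: V = 242.19 × 1933/1553 = 301.44 V.
I_load = 301.44/113 = 2.6677 A, so P_out = 301.44 × 2.6677 = 804.15 W.
All ideal ⇒ P_in = P_out, so I_supply = 804.15/480 = 1.68 A.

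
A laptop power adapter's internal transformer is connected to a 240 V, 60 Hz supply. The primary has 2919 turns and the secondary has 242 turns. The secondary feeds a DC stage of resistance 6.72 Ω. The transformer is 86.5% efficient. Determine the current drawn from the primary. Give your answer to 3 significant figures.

V_s = 240 × 242/2919 = 19.897 V.
I_s = V_s/R = 19.897/6.72 = 2.9609 A.
P_out = V_s I_s = 19.897 × 2.9609 = 58.914 W.
P_in = P_out/η = 58.914/0.865 = 68.108 W.
I_p = P_in/V_p = 68.108/240 = 0.284 A.

I_p ≈ 0.284 A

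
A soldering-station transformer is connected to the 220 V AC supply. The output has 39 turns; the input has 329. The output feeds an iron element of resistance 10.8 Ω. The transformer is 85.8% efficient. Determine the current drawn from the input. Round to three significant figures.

I_in ≈ 0.334 A

V_out = 220 × 39/329 = 26.079 V.
I_out = V_out/R = 26.079/10.8 = 2.4147 A.
P_out = V_out I_out = 26.079 × 2.4147 = 62.974 W.
P_in = P_out/η = 62.974/0.858 = 73.396 W.
I_in = P_in/V_in = 73.396/220 = 0.334 A.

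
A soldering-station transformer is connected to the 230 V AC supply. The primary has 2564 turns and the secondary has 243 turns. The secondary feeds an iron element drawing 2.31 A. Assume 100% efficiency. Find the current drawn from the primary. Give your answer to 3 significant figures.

For an ideal transformer I_p N_p = I_s N_s, so I_p = 2.31 × 243/2564 = 0.219 A.

I_p ≈ 0.219 A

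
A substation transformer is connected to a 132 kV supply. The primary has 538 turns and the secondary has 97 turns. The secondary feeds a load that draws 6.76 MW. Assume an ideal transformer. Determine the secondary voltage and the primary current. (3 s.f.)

V_s ≈ 23800 V, I_p ≈ 51.2 A

V_s = V_p × N_s/N_p = 132000 × 97/538 = 23799 V.
I_s = P/V_s = 6.76×10^6/23799 = 284.04 A.
I_p = I_s × N_s/N_p = 284.04 × 97/538 = 51.2 A.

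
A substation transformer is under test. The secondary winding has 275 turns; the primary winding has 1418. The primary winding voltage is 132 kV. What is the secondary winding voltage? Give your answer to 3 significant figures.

V_s/V_p = N_s/N_p, so V_s = 132000 × 275/1418 = 25600 V.

V_s ≈ 25600 V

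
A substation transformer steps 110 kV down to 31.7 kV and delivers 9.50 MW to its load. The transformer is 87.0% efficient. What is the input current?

P_in = P_out/η = 9.50×10^6/0.870 = 1.0920×10^7 W.
I_in = P_in/V_in = 1.0920×10^7/110000 = 99.3 A.

I_in ≈ 99.3 A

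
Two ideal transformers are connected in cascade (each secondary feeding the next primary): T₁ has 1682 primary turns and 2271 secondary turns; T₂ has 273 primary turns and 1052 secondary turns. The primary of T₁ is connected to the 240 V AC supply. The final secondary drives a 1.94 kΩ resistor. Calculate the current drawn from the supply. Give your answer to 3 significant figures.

I_supply ≈ 3.35 A

Secondary of T₁: V = 240.00 × 2271/1682 = 324.04 V.
Secondary of T₂: V = 324.04 × 1052/273 = 1248.7 V.
I_load = 1248.7/1940 = 0.64366 A, so P_out = 1248.7 × 0.64366 = 803.73 W.
All ideal ⇒ P_in = P_out, so I_supply = 803.73/240 = 3.35 A.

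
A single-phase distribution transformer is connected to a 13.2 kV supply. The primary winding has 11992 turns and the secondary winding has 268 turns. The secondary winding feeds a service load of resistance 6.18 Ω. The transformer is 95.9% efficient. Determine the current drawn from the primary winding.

V_s = 13200 × 268/11992 = 295.00 V.
I_s = V_s/R = 295.00/6.18 = 47.734 A.
P_out = V_s I_s = 295.00 × 47.734 = 14081 W.
P_in = P_out/η = 14081/0.959 = 14683 W.
I_p = P_in/V_p = 14683/13200 = 1.11 A.

I_p ≈ 1.11 A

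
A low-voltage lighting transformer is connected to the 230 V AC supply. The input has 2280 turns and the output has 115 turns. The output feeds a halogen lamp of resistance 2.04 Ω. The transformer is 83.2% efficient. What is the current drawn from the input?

V_out = 230 × 115/2280 = 11.601 V.
I_out = V_out/R = 11.601/2.04 = 5.6867 A.
P_out = V_out I_out = 11.601 × 5.6867 = 65.971 W.
P_in = P_out/η = 65.971/0.832 = 79.292 W.
I_in = P_in/V_in = 79.292/230 = 0.345 A.

I_in ≈ 0.345 A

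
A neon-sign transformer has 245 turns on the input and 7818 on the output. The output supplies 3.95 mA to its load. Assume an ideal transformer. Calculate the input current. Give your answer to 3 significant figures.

I_in ≈ 0.126 A

For an ideal transformer I_in/I_out = N_out/N_in, so I_in = 0.00395 × 7818/245 = 0.126 A.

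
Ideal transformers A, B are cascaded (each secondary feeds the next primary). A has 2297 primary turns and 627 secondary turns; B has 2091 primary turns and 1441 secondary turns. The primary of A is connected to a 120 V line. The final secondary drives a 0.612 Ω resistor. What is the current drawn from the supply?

After A: V = 120.00 × 627/2297 = 32.756 V.
After B: V = 32.756 × 1441/2091 = 22.573 V.
I_load = 22.573/0.612 = 36.885 A, so P_out = 22.573 × 36.885 = 832.61 W.
All ideal ⇒ P_in = P_out, so I_supply = 832.61/120 = 6.94 A.

I_supply ≈ 6.94 A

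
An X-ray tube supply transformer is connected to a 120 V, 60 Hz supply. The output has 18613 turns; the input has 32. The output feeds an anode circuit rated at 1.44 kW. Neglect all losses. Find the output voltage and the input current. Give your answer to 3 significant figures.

V_out = V_in × N_out/N_in = 120 × 18613/32 = 69799 V.
I_out = P/V_out = 1440/69799 = 0.020631 A.
I_in = I_out × N_out/N_in = 0.020631 × 18613/32 = 12.0 A.

V_out ≈ 69800 V, I_in ≈ 12.0 A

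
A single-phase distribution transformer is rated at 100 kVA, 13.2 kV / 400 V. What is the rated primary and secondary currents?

I_p = S/V_p = 100000/13200 = 7.58 A.
I_s = S/V_s = 100000/400 = 250 A.

I_p ≈ 7.58 A, I_s ≈ 250 A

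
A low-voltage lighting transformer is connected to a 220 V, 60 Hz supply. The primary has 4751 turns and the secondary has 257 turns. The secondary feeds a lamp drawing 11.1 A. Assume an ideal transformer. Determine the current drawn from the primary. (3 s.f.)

For an ideal transformer I_p N_p = I_s N_s, so I_p = 11.1 × 257/4751 = 0.600 A.

I_p ≈ 0.600 A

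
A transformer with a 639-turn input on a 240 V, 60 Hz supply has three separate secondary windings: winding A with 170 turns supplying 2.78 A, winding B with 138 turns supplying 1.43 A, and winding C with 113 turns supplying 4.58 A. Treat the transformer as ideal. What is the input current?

V_A = 240 × 170/639 = 63.850 V; V_B = 240 × 138/639 = 51.831 V; V_C = 240 × 113/639 = 42.441 V.
P_out = V_A I_A + V_B I_B + V_C I_C = 63.850×2.78 + 51.831×1.43 + 42.441×4.58 = 177.50 + 74.118 + 194.38 = 446.00 W.
Ideal ⇒ P_in = P_out, so I_in = P_out/V_in = 446.00/240 = 1.86 A.

I_in ≈ 1.86 A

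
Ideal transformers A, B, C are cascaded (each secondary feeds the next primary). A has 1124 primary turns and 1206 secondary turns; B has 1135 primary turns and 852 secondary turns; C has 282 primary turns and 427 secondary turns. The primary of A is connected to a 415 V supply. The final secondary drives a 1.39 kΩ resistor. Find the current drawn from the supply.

After A: V = 415.00 × 1206/1124 = 445.28 V.
After B: V = 445.28 × 852/1135 = 334.25 V.
After C: V = 334.25 × 427/282 = 506.12 V.
I_load = 506.12/1390 = 0.36411 A, so P_out = 506.12 × 0.36411 = 184.28 W.
All ideal ⇒ P_in = P_out, so I_supply = 184.28/415 = 0.444 A.

I_supply ≈ 0.444 A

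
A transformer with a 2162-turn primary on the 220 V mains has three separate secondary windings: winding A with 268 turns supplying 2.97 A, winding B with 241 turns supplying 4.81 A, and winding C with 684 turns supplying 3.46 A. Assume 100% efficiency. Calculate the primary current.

I_p ≈ 2.00 A

V_A = 220 × 268/2162 = 27.271 V; V_B = 220 × 241/2162 = 24.524 V; V_C = 220 × 684/2162 = 69.602 V.
P_out = V_A I_A + V_B I_B + V_C I_C = 27.271×2.97 + 24.524×4.81 + 69.602×3.46 = 80.995 + 117.96 + 240.82 = 439.78 W.
Ideal ⇒ P_in = P_out, so I_p = P_out/V_p = 439.78/220 = 2.00 A.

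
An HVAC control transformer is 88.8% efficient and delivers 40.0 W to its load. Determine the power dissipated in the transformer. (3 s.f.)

P_in = P_out/η = 40.0/0.888 = 45.0450 W.
P_loss = P_in − P_out = 45.0450 − 40.0 = 5.05 W.

P_loss ≈ 5.05 W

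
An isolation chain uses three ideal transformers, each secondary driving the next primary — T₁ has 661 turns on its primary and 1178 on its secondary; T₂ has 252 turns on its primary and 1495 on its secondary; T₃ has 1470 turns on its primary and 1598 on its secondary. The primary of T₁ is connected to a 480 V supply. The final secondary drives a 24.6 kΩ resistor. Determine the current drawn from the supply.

Secondary of T₁: V = 480.00 × 1178/661 = 855.43 V.
Secondary of T₂: V = 855.43 × 1495/252 = 5074.9 V.
Secondary of T₃: V = 5074.9 × 1598/1470 = 5516.8 V.
I_load = 5516.8/24600 = 0.22426 A, so P_out = 5516.8 × 0.22426 = 1237.2 W.
All ideal ⇒ P_in = P_out, so I_supply = 1237.2/480 = 2.58 A.

I_supply ≈ 2.58 A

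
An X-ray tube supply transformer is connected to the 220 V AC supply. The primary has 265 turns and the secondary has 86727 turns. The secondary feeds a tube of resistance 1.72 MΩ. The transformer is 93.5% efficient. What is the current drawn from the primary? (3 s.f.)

I_p ≈ 14.7 A

V_s = 220 × 86727/265 = 72000 V.
I_s = V_s/R = 72000/(1.72×10^6) = 0.041860 A.
P_out = V_s I_s = 72000 × 0.041860 = 3013.9 W.
P_in = P_out/η = 3013.9/0.935 = 3223.5 W.
I_p = P_in/V_p = 3223.5/220 = 14.7 A.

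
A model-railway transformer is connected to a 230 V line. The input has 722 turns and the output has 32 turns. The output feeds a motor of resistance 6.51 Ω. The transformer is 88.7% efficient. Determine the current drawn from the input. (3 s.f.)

I_in ≈ 0.0782 A

V_out = 230 × 32/722 = 10.194 V.
I_out = V_out/R = 10.194/6.51 = 1.5659 A.
P_out = V_out I_out = 10.194 × 1.5659 = 15.962 W.
P_in = P_out/η = 15.962/0.887 = 17.996 W.
I_in = P_in/V_in = 17.996/230 = 0.0782 A.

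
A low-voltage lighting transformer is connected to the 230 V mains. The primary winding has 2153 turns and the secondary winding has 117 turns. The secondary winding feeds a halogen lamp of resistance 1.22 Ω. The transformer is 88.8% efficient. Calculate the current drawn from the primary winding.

I_p ≈ 0.627 A

V_s = 230 × 117/2153 = 12.499 V.
I_s = V_s/R = 12.499/1.22 = 10.245 A.
P_out = V_s I_s = 12.499 × 10.245 = 128.05 W.
P_in = P_out/η = 128.05/0.888 = 144.20 W.
I_p = P_in/V_p = 144.20/230 = 0.627 A.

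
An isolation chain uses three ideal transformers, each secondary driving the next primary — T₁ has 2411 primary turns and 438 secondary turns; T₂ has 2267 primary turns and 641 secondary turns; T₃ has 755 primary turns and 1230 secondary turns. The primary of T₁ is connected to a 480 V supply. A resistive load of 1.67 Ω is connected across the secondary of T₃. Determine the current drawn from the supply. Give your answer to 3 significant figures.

Secondary of T₁: V = 480.00 × 438/2411 = 87.200 V.
Secondary of T₂: V = 87.200 × 641/2267 = 24.656 V.
Secondary of T₃: V = 24.656 × 1230/755 = 40.168 V.
I_load = 40.168/1.67 = 24.053 A, so P_out = 40.168 × 24.053 = 966.16 W.
All ideal ⇒ P_in = P_out, so I_supply = 966.16/480 = 2.01 A.

I_supply ≈ 2.01 A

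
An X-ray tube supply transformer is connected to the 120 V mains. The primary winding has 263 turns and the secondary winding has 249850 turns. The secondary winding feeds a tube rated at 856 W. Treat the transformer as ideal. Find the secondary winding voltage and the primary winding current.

V_s ≈ 114000 V, I_p ≈ 7.13 A

V_s = V_p × N_s/N_p = 120 × 249850/263 = 114000 V.
I_s = P/V_s = 856/114000 = 0.0075088 A.
I_p = I_s × N_s/N_p = 0.0075088 × 249850/263 = 7.13 A.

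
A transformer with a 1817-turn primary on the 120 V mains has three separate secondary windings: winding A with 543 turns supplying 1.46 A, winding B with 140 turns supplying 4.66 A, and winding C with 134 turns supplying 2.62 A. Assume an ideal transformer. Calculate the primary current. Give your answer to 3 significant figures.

I_p ≈ 0.989 A

V_A = 120 × 543/1817 = 35.861 V; V_B = 120 × 140/1817 = 9.2460 V; V_C = 120 × 134/1817 = 8.8498 V.
P_out = V_A I_A + V_B I_B + V_C I_C = 35.861×1.46 + 9.2460×4.66 + 8.8498×2.62 = 52.358 + 43.086 + 23.186 = 118.63 W.
Ideal ⇒ P_in = P_out, so I_p = P_out/V_p = 118.63/120 = 0.989 A.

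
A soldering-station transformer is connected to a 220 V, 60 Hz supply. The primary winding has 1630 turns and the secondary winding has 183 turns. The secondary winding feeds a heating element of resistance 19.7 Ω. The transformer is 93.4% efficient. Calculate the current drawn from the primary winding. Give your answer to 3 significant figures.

I_p ≈ 0.151 A

V_s = 220 × 183/1630 = 24.699 V.
I_s = V_s/R = 24.699/19.7 = 1.2538 A.
P_out = V_s I_s = 24.699 × 1.2538 = 30.967 W.
P_in = P_out/η = 30.967/0.934 = 33.156 W.
I_p = P_in/V_p = 33.156/220 = 0.151 A.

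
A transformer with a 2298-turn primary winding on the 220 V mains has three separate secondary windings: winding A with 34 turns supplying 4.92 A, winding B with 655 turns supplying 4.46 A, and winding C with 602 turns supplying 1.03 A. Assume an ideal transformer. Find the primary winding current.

I_p ≈ 1.61 A

V_A = 220 × 34/2298 = 3.2550 V; V_B = 220 × 655/2298 = 62.707 V; V_C = 220 × 602/2298 = 57.633 V.
P_out = V_A I_A + V_B I_B + V_C I_C = 3.2550×4.92 + 62.707×4.46 + 57.633×1.03 = 16.015 + 279.67 + 59.362 = 355.05 W.
Ideal ⇒ P_in = P_out, so I_p = P_out/V_p = 355.05/220 = 1.61 A.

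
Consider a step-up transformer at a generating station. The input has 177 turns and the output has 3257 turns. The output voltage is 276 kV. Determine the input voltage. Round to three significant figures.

V_in ≈ 15000 V

V_in/V_out = N_in/N_out, so V_in = 276000 × 177/3257 = 15000 V.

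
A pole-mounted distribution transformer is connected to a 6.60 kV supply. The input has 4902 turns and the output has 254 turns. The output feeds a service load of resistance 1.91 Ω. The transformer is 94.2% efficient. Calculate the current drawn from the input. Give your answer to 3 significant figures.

I_in ≈ 9.85 A

V_out = 6600 × 254/4902 = 341.98 V.
I_out = V_out/R = 341.98/1.91 = 179.05 A.
P_out = V_out I_out = 341.98 × 179.05 = 61232 W.
P_in = P_out/η = 61232/0.942 = 65002 W.
I_in = P_in/V_in = 65002/6600 = 9.85 A.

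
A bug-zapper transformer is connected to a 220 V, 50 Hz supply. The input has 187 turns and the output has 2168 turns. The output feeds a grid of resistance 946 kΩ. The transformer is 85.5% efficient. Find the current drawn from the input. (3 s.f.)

V_out = 220 × 2168/187 = 2550.6 V.
I_out = V_out/R = 2550.6/946000 = 0.0026962 A.
P_out = V_out I_out = 2550.6 × 0.0026962 = 6.8769 W.
P_in = P_out/η = 6.8769/0.855 = 8.0431 W.
I_in = P_in/V_in = 8.0431/220 = 0.0366 A.

I_in ≈ 0.0366 A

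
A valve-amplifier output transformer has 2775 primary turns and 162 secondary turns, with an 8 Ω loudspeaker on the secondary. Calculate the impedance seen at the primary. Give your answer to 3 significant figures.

Z_p ≈ 2350 Ω

Z_p = (N_p/N_s)² × Z_s = (2775/162)² × 8 = 2350 Ω.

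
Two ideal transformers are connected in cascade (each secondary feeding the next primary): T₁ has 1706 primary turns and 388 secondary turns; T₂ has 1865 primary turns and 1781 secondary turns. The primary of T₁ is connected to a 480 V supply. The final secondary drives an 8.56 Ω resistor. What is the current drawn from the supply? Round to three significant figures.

I_supply ≈ 2.65 A

After T₁: V = 480.00 × 388/1706 = 109.17 V.
After T₂: V = 109.17 × 1781/1865 = 104.25 V.
I_load = 104.25/8.56 = 12.179 A, so P_out = 104.25 × 12.179 = 1269.7 W.
All ideal ⇒ P_in = P_out, so I_supply = 1269.7/480 = 2.65 A.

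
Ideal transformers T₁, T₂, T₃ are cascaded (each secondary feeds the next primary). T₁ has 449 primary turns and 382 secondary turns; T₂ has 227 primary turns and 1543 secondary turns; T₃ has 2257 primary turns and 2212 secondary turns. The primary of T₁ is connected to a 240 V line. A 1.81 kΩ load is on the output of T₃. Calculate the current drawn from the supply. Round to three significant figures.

After T₁: V = 240.00 × 382/449 = 204.19 V.
After T₂: V = 204.19 × 1543/227 = 1387.9 V.
After T₃: V = 1387.9 × 2212/2257 = 1360.3 V.
I_load = 1360.3/1810 = 0.75152 A, so P_out = 1360.3 × 0.75152 = 1022.3 W.
All ideal ⇒ P_in = P_out, so I_supply = 1022.3/240 = 4.26 A.

I_supply ≈ 4.26 A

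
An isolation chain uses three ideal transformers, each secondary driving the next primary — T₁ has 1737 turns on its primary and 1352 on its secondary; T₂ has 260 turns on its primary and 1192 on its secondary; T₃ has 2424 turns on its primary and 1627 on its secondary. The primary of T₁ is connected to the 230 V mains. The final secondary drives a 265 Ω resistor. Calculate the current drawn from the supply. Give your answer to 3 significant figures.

After T₁: V = 230.00 × 1352/1737 = 179.02 V.
After T₂: V = 179.02 × 1192/260 = 820.74 V.
After T₃: V = 820.74 × 1627/2424 = 550.89 V.
I_load = 550.89/265 = 2.0788 A, so P_out = 550.89 × 2.0788 = 1145.2 W.
All ideal ⇒ P_in = P_out, so I_supply = 1145.2/230 = 4.98 A.

I_supply ≈ 4.98 A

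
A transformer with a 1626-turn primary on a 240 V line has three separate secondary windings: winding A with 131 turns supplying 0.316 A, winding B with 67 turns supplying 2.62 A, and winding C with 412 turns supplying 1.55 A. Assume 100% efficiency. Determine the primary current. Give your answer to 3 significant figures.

V_A = 240 × 131/1626 = 19.336 V; V_B = 240 × 67/1626 = 9.8893 V; V_C = 240 × 412/1626 = 60.812 V.
P_out = V_A I_A + V_B I_B + V_C I_C = 19.336×0.316 + 9.8893×2.62 + 60.812×1.55 = 6.1101 + 25.910 + 94.258 = 126.28 W.
Ideal ⇒ P_in = P_out, so I_p = P_out/V_p = 126.28/240 = 0.526 A.

I_p ≈ 0.526 A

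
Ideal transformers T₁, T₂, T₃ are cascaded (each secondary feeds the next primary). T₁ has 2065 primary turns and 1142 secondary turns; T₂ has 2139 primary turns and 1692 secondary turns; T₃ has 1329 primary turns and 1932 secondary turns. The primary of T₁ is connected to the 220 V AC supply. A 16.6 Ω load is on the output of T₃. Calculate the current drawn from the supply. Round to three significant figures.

I_supply ≈ 5.36 A

After T₁: V = 220.00 × 1142/2065 = 121.67 V.
After T₂: V = 121.67 × 1692/2139 = 96.241 V.
After T₃: V = 96.241 × 1932/1329 = 139.91 V.
I_load = 139.91/16.6 = 8.4282 A, so P_out = 139.91 × 8.4282 = 1179.2 W.
All ideal ⇒ P_in = P_out, so I_supply = 1179.2/220 = 5.36 A.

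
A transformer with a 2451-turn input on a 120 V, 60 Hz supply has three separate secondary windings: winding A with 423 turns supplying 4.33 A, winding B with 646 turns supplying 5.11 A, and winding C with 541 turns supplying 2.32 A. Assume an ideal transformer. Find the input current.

I_in ≈ 2.61 A

V_A = 120 × 423/2451 = 20.710 V; V_B = 120 × 646/2451 = 31.628 V; V_C = 120 × 541/2451 = 26.487 V.
P_out = V_A I_A + V_B I_B + V_C I_C = 20.710×4.33 + 31.628×5.11 + 26.487×2.32 = 89.674 + 161.62 + 61.450 = 312.74 W.
Ideal ⇒ P_in = P_out, so I_in = P_out/V_in = 312.74/120 = 2.61 A.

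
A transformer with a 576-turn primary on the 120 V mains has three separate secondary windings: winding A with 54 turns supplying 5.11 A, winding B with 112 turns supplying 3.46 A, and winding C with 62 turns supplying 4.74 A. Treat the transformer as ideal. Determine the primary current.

V_A = 120 × 54/576 = 11.250 V; V_B = 120 × 112/576 = 23.333 V; V_C = 120 × 62/576 = 12.917 V.
P_out = V_A I_A + V_B I_B + V_C I_C = 11.250×5.11 + 23.333×3.46 + 12.917×4.74 = 57.488 + 80.733 + 61.225 = 199.45 W.
Ideal ⇒ P_in = P_out, so I_p = P_out/V_p = 199.45/120 = 1.66 A.

I_p ≈ 1.66 A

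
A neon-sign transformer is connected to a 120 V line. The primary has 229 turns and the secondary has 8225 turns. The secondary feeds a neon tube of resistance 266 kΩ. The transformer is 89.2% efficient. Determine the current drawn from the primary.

V_s = 120 × 8225/229 = 4310.0 V.
I_s = V_s/R = 4310.0/266000 = 0.016203 A.
P_out = V_s I_s = 4310.0 × 0.016203 = 69.836 W.
P_in = P_out/η = 69.836/0.892 = 78.292 W.
I_p = P_in/V_p = 78.292/120 = 0.652 A.

I_p ≈ 0.652 A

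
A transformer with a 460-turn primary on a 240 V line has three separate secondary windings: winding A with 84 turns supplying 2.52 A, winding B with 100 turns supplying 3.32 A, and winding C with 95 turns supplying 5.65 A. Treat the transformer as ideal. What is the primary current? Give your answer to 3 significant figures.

I_p ≈ 2.35 A

V_A = 240 × 84/460 = 43.826 V; V_B = 240 × 100/460 = 52.174 V; V_C = 240 × 95/460 = 49.565 V.
P_out = V_A I_A + V_B I_B + V_C I_C = 43.826×2.52 + 52.174×3.32 + 49.565×5.65 = 110.44 + 173.22 + 280.04 = 563.70 W.
Ideal ⇒ P_in = P_out, so I_p = P_out/V_p = 563.70/240 = 2.35 A.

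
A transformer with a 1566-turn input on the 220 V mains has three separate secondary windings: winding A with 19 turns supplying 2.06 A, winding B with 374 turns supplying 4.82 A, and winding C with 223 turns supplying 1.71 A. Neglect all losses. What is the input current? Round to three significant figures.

I_in ≈ 1.42 A

V_A = 220 × 19/1566 = 2.6692 V; V_B = 220 × 374/1566 = 52.542 V; V_C = 220 × 223/1566 = 31.328 V.
P_out = V_A I_A + V_B I_B + V_C I_C = 2.6692×2.06 + 52.542×4.82 + 31.328×1.71 = 5.4986 + 253.25 + 53.571 = 312.32 W.
Ideal ⇒ P_in = P_out, so I_in = P_out/V_in = 312.32/220 = 1.42 A.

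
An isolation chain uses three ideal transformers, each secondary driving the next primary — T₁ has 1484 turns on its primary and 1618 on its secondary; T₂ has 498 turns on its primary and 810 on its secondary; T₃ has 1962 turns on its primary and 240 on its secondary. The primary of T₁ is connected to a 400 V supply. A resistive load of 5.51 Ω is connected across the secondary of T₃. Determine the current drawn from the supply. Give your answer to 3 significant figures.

After T₁: V = 400.00 × 1618/1484 = 436.12 V.
After T₂: V = 436.12 × 810/498 = 709.35 V.
After T₃: V = 709.35 × 240/1962 = 86.771 V.
I_load = 86.771/5.51 = 15.748 A, so P_out = 86.771 × 15.748 = 1366.4 W.
All ideal ⇒ P_in = P_out, so I_supply = 1366.4/400 = 3.42 A.

I_supply ≈ 3.42 A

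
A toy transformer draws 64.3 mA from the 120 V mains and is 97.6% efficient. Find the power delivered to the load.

P_in = V_p I_p = 120 × 0.0643 = 7.7160 W.
P_out = η P_in = 0.976 × 7.7160 = 7.53 W.

P_out ≈ 7.53 W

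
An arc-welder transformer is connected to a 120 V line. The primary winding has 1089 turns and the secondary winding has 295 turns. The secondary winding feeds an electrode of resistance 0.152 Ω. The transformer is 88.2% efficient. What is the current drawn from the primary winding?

V_s = 120 × 295/1089 = 32.507 V.
I_s = V_s/R = 32.507/0.152 = 213.86 A.
P_out = V_s I_s = 32.507 × 213.86 = 6952.0 W.
P_in = P_out/η = 6952.0/0.882 = 7882.0 W.
I_p = P_in/V_p = 7882.0/120 = 65.7 A.

I_p ≈ 65.7 A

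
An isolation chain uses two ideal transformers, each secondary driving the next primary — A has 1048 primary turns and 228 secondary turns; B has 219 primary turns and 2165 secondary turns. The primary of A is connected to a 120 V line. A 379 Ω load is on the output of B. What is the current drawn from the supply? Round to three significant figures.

After A: V = 120.00 × 228/1048 = 26.107 V.
After B: V = 26.107 × 2165/219 = 258.09 V.
I_load = 258.09/379 = 0.68097 A, so P_out = 258.09 × 0.68097 = 175.75 W.
All ideal ⇒ P_in = P_out, so I_supply = 175.75/120 = 1.46 A.

I_supply ≈ 1.46 A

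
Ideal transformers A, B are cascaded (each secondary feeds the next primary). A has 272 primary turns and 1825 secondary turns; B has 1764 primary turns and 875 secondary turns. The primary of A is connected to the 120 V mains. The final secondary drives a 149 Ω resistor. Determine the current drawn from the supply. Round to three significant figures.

I_supply ≈ 8.92 A

After A: V = 120.00 × 1825/272 = 805.15 V.
After B: V = 805.15 × 875/1764 = 399.38 V.
I_load = 399.38/149 = 2.6804 A, so P_out = 399.38 × 2.6804 = 1070.5 W.
All ideal ⇒ P_in = P_out, so I_supply = 1070.5/120 = 8.92 A.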